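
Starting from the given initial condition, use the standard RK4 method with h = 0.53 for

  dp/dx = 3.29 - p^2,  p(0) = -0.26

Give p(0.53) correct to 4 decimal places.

RK4: k1 = f(x_n, p_n); k2 = f(x_n + h/2, p_n + (h/2)·k1); k3 = f(x_n + h/2, p_n + (h/2)·k2); k4 = f(x_n + h, p_n + h·k3); p_{n+1} = p_n + (h/6)·(k1 + 2k2 + 2k3 + k4).
x=0.000000, p=-0.260000:
  k1 = f(0.000000, -0.260000) = 3.222400
  k2 = f(0.265000, 0.593936) = 2.937240
  k3 = f(0.265000, 0.518369) = 3.021294
  k4 = f(0.530000, 1.341286) = 1.490952
  p ← -0.260000 + (0.53/6)·(k1 + 2k2 + 2k3 + k4) = 1.209020
p(0.53) ≈ 1.2090

1.2090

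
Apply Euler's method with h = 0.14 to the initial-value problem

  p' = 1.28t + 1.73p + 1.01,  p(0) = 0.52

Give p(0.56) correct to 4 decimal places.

2.2207

Euler: p_{n+1} = p_n + h·f(t_n, p_n).
t=0.000000, p=0.520000: f=1.909600 → p ← 0.520000 + 0.14·1.909600 = 0.787344
t=0.140000, p=0.787344: f=2.551305 → p ← 0.787344 + 0.14·2.551305 = 1.144527
t=0.280000, p=1.144527: f=3.348431 → p ← 1.144527 + 0.14·3.348431 = 1.613307
t=0.420000, p=1.613307: f=4.338621 → p ← 1.613307 + 0.14·4.338621 = 2.220714
p(0.56) ≈ 2.2207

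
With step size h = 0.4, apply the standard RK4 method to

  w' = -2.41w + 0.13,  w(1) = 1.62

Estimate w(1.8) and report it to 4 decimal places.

0.2889

RK4: k1 = f(x_n, w_n); k2 = f(x_n + h/2, w_n + (h/2)·k1); k3 = f(x_n + h/2, w_n + (h/2)·k2); k4 = f(x_n + h, w_n + h·k3); w_{n+1} = w_n + (h/6)·(k1 + 2k2 + 2k3 + k4).
x=1.000000, w=1.620000:
  k1 = f(1.000000, 1.620000) = -3.774200
  k2 = f(1.200000, 0.865160) = -1.955036
  k3 = f(1.200000, 1.228993) = -2.831873
  k4 = f(1.400000, 0.487251) = -1.044275
  w ← 1.620000 + (0.4/6)·(k1 + 2k2 + 2k3 + k4) = 0.660514
x=1.400000, w=0.660514:
  k1 = f(1.400000, 0.660514) = -1.461839
  k2 = f(1.600000, 0.368146) = -0.757232
  k3 = f(1.600000, 0.509067) = -1.096853
  k4 = f(1.800000, 0.221773) = -0.404473
  w ← 0.660514 + (0.4/6)·(k1 + 2k2 + 2k3 + k4) = 0.288882
w(1.8) ≈ 0.2889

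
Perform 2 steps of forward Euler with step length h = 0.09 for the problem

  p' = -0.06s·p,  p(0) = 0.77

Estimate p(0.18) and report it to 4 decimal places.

0.7696

Euler: p_{n+1} = p_n + h·f(s_n, p_n).
s=0.000000, p=0.770000: f=0.000000 → p ← 0.770000 + 0.09·0.000000 = 0.770000
s=0.090000, p=0.770000: f=-0.004158 → p ← 0.770000 + 0.09·(-0.004158) = 0.769626
p(0.18) ≈ 0.7696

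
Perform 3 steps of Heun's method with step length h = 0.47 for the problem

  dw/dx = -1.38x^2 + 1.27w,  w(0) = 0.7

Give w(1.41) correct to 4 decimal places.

1.8752

Heun: k1 = f(x_n, w_n); k2 = f(x_n + h, w_n + h·k1); w_{n+1} = w_n + (h/2)·(k1 + k2).
x=0.000000, w=0.700000:
  k1 = f(0.000000, 0.700000) = 0.889000
  k2 = f(0.470000, 1.117830) = 1.114802
  w ← 0.700000 + (0.47/2)·(0.889000 + 1.114802) = 1.170893
x=0.470000, w=1.170893:
  k1 = f(0.470000, 1.170893) = 1.182193
  k2 = f(0.940000, 1.726524) = 0.973318
  w ← 1.170893 + (0.47/2)·(1.182193 + 0.973318) = 1.677438
x=0.940000, w=1.677438:
  k1 = f(0.940000, 1.677438) = 0.910979
  k2 = f(1.410000, 2.105598) = -0.069468
  w ← 1.677438 + (0.47/2)·(0.910979 + (-0.069468)) = 1.875193
w(1.41) ≈ 1.8752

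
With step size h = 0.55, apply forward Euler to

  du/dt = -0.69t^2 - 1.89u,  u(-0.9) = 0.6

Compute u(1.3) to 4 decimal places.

-0.2129

Euler: u_{n+1} = u_n + h·f(t_n, u_n).
t=-0.900000, u=0.600000: f=-1.692900 → u ← 0.600000 + 0.55·(-1.692900) = -0.331095
t=-0.350000, u=-0.331095: f=0.541245 → u ← -0.331095 + 0.55·0.541245 = -0.033410
t=0.200000, u=-0.033410: f=0.035546 → u ← -0.033410 + 0.55·0.035546 = -0.013860
t=0.750000, u=-0.013860: f=-0.361929 → u ← -0.013860 + 0.55·(-0.361929) = -0.212921
u(1.3) ≈ -0.2129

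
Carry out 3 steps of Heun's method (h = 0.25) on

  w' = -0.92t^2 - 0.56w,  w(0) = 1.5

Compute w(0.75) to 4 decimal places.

0.8618

Heun: k1 = f(t_n, w_n); k2 = f(t_n + h, w_n + h·k1); w_{n+1} = w_n + (h/2)·(k1 + k2).
t=0.000000, w=1.500000:
  k1 = f(0.000000, 1.500000) = -0.840000
  k2 = f(0.250000, 1.290000) = -0.779900
  w ← 1.500000 + (0.25/2)·(-0.840000 + (-0.779900)) = 1.297513
t=0.250000, w=1.297513:
  k1 = f(0.250000, 1.297513) = -0.784107
  k2 = f(0.500000, 1.101486) = -0.846832
  w ← 1.297513 + (0.25/2)·(-0.784107 + (-0.846832)) = 1.093645
t=0.500000, w=1.093645:
  k1 = f(0.500000, 1.093645) = -0.842441
  k2 = f(0.750000, 0.883035) = -1.011999
  w ← 1.093645 + (0.25/2)·(-0.842441 + (-1.011999)) = 0.861840
w(0.75) ≈ 0.8618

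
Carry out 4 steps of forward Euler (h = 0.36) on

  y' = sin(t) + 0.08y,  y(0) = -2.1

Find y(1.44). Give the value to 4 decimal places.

Euler: y_{n+1} = y_n + h·f(t_n, y_n).
t=0.000000, y=-2.100000: f=-0.168000 → y ← -2.100000 + 0.36·(-0.168000) = -2.160480
t=0.360000, y=-2.160480: f=0.179436 → y ← -2.160480 + 0.36·0.179436 = -2.095883
t=0.720000, y=-2.095883: f=0.491714 → y ← -2.095883 + 0.36·0.491714 = -1.918866
t=1.080000, y=-1.918866: f=0.728449 → y ← -1.918866 + 0.36·0.728449 = -1.656625
y(1.44) ≈ -1.6566

-1.6566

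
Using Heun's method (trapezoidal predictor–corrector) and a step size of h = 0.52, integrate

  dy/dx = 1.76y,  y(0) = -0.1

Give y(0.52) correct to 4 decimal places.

Heun: k1 = f(x_n, y_n); k2 = f(x_n + h, y_n + h·k1); y_{n+1} = y_n + (h/2)·(k1 + k2).
x=0.000000, y=-0.100000:
  k1 = f(0.000000, -0.100000) = -0.176000
  k2 = f(0.520000, -0.191520) = -0.337075
  y ← -0.100000 + (0.52/2)·(-0.176000 + (-0.337075)) = -0.233400
y(0.52) ≈ -0.2334

-0.2334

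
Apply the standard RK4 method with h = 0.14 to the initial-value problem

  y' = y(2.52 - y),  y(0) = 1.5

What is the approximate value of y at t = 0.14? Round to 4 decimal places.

RK4: k1 = f(t_n, y_n); k2 = f(t_n + h/2, y_n + (h/2)·k1); k3 = f(t_n + h/2, y_n + (h/2)·k2); k4 = f(t_n + h, y_n + h·k3); y_{n+1} = y_n + (h/6)·(k1 + 2k2 + 2k3 + k4).
t=0.000000, y=1.500000:
  k1 = f(0.000000, 1.500000) = 1.530000
  k2 = f(0.070000, 1.607100) = 1.467122
  k3 = f(0.070000, 1.602699) = 1.470158
  k4 = f(0.140000, 1.705822) = 1.388843
  y ← 1.500000 + (0.14/6)·(k1 + 2k2 + 2k3 + k4) = 1.705179
y(0.14) ≈ 1.7052

1.7052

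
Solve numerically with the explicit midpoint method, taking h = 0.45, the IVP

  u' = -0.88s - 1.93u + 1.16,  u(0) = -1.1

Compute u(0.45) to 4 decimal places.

Midpoint: k1 = f(s_n, u_n); k2 = f(s_n + h/2, u_n + (h/2)·k1); u_{n+1} = u_n + h·k2.
s=0.000000, u=-1.100000:
  k1 = f(0.000000, -1.100000) = 3.283000
  k2 = f(0.225000, -0.361325) = 1.659357
  u ← -1.100000 + 0.45·1.659357 = -0.353289
u(0.45) ≈ -0.3533

-0.3533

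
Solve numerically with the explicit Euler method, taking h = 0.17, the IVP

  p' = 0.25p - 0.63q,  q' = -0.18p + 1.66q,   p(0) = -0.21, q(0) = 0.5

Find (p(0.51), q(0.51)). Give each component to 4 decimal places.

Euler on (p,q): p_{n+1} = p_n + h·p', q_{n+1} = q_n + h·q'.
0.000000: (-0.210000, 0.500000); f=(-0.367500, 0.867800) → (-0.272475, 0.647526)
0.170000: (-0.272475, 0.647526); f=(-0.476060, 1.123939) → (-0.353405, 0.838596)
0.340000: (-0.353405, 0.838596); f=(-0.616667, 1.455682) → (-0.458239, 1.086061)
(p(0.51), q(0.51)) ≈ (-0.4582, 1.0861)

-0.4582, 1.0861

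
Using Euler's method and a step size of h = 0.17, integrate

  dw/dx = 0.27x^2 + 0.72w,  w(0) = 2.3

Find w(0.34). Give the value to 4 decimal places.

Euler: w_{n+1} = w_n + h·f(x_n, w_n).
x=0.000000, w=2.300000: f=1.656000 → w ← 2.300000 + 0.17·1.656000 = 2.581520
x=0.170000, w=2.581520: f=1.866497 → w ← 2.581520 + 0.17·1.866497 = 2.898825
w(0.34) ≈ 2.8988

2.8988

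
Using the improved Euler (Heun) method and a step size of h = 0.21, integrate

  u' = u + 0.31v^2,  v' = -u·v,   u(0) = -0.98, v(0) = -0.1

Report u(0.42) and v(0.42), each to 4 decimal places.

Heun on (u,v): k1 = f(t_n, state_n); k2 = f(t_n + h, state_n + h·k1); state_{n+1} = state_n + (h/2)·(k1 + k2).
0.000000: (-0.980000, -0.100000)
  k1 = (-0.976900, -0.098000)
  predictor → (-1.185149, -0.120580)
  k2 = (-1.180642, -0.142905)
  → (-1.206542, -0.125295)
0.210000: (-1.206542, -0.125295)
  k1 = (-1.201675, -0.151174)
  predictor → (-1.458894, -0.157042)
  k2 = (-1.451248, -0.229107)
  → (-1.485099, -0.165225)
(u(0.42), v(0.42)) ≈ (-1.4851, -0.1652)

-1.4851, -0.1652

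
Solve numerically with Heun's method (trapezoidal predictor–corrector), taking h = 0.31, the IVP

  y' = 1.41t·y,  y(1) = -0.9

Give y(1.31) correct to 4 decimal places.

-1.4670

Heun: k1 = f(t_n, y_n); k2 = f(t_n + h, y_n + h·k1); y_{n+1} = y_n + (h/2)·(k1 + k2).
t=1.000000, y=-0.900000:
  k1 = f(1.000000, -0.900000) = -1.269000
  k2 = f(1.310000, -1.293390) = -2.389021
  y ← -0.900000 + (0.31/2)·(-1.269000 + (-2.389021)) = -1.466993
y(1.31) ≈ -1.4670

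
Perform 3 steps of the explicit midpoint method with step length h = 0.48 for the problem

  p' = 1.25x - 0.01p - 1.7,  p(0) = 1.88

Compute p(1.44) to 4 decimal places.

Midpoint: k1 = f(x_n, p_n); k2 = f(x_n + h/2, p_n + (h/2)·k1); p_{n+1} = p_n + h·k2.
x=0.000000, p=1.880000:
  k1 = f(0.000000, 1.880000) = -1.718800
  k2 = f(0.240000, 1.467488) = -1.414675
  p ← 1.880000 + 0.48·(-1.414675) = 1.200956
x=0.480000, p=1.200956:
  k1 = f(0.480000, 1.200956) = -1.112010
  k2 = f(0.720000, 0.934074) = -0.809341
  p ← 1.200956 + 0.48·(-0.809341) = 0.812473
x=0.960000, p=0.812473:
  k1 = f(0.960000, 0.812473) = -0.508125
  k2 = f(1.200000, 0.690523) = -0.206905
  p ← 0.812473 + 0.48·(-0.206905) = 0.713158
p(1.44) ≈ 0.7132

0.7132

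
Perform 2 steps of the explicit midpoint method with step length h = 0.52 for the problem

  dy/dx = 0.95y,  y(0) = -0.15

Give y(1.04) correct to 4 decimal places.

-0.3917

Midpoint: k1 = f(x_n, y_n); k2 = f(x_n + h/2, y_n + (h/2)·k1); y_{n+1} = y_n + h·k2.
x=0.000000, y=-0.150000:
  k1 = f(0.000000, -0.150000) = -0.142500
  k2 = f(0.260000, -0.187050) = -0.177697
  y ← -0.150000 + 0.52·(-0.177697) = -0.242403
x=0.520000, y=-0.242403:
  k1 = f(0.520000, -0.242403) = -0.230283
  k2 = f(0.780000, -0.302276) = -0.287162
  y ← -0.242403 + 0.52·(-0.287162) = -0.391727
y(1.04) ≈ -0.3917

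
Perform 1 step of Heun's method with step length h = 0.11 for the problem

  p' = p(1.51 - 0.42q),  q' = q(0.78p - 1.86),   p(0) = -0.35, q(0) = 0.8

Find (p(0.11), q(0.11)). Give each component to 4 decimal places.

-0.3998, 0.6331

Heun on (p,q): k1 = f(s_n, state_n); k2 = f(s_n + h, state_n + h·k1); state_{n+1} = state_n + (h/2)·(k1 + k2).
0.000000: (-0.350000, 0.800000)
  k1 = (-0.410900, -1.706400)
  predictor → (-0.395199, 0.612296)
  k2 = (-0.495119, -1.327614)
  → (-0.399831, 0.633129)
(p(0.11), q(0.11)) ≈ (-0.3998, 0.6331)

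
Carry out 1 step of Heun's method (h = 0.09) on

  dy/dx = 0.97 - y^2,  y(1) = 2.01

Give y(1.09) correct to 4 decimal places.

1.7802

Heun: k1 = f(x_n, y_n); k2 = f(x_n + h, y_n + h·k1); y_{n+1} = y_n + (h/2)·(k1 + k2).
x=1.000000, y=2.010000:
  k1 = f(1.000000, 2.010000) = -3.070100
  k2 = f(1.090000, 1.733691) = -2.035684
  y ← 2.010000 + (0.09/2)·(-3.070100 + (-2.035684)) = 1.780240
y(1.09) ≈ 1.7802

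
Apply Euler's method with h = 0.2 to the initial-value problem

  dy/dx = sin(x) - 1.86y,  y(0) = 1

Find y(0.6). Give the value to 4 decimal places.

Euler: y_{n+1} = y_n + h·f(x_n, y_n).
x=0.000000, y=1.000000: f=-1.860000 → y ← 1.000000 + 0.2·(-1.860000) = 0.628000
x=0.200000, y=0.628000: f=-0.969411 → y ← 0.628000 + 0.2·(-0.969411) = 0.434118
x=0.400000, y=0.434118: f=-0.418041 → y ← 0.434118 + 0.2·(-0.418041) = 0.350510
y(0.6) ≈ 0.3505

0.3505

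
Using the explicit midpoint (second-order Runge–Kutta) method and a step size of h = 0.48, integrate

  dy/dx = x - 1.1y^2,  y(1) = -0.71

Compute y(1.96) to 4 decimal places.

0.5185

Midpoint: k1 = f(x_n, y_n); k2 = f(x_n + h/2, y_n + (h/2)·k1); y_{n+1} = y_n + h·k2.
x=1.000000, y=-0.710000:
  k1 = f(1.000000, -0.710000) = 0.445490
  k2 = f(1.240000, -0.603082) = 0.839921
  y ← -0.710000 + 0.48·0.839921 = -0.306838
x=1.480000, y=-0.306838:
  k1 = f(1.480000, -0.306838) = 1.376435
  k2 = f(1.720000, 0.023506) = 1.719392
  y ← -0.306838 + 0.48·1.719392 = 0.518470
y(1.96) ≈ 0.5185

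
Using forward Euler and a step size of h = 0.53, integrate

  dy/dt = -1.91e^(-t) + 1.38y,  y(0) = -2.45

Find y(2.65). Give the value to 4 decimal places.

-51.8399

Euler: y_{n+1} = y_n + h·f(t_n, y_n).
t=0.000000, y=-2.450000: f=-5.291000 → y ← -2.450000 + 0.53·(-5.291000) = -5.254230
t=0.530000, y=-5.254230: f=-8.375073 → y ← -5.254230 + 0.53·(-8.375073) = -9.693019
t=1.060000, y=-9.693019: f=-14.038096 → y ← -9.693019 + 0.53·(-14.038096) = -17.133210
t=1.590000, y=-17.133210: f=-24.033327 → y ← -17.133210 + 0.53·(-24.033327) = -29.870873
t=2.120000, y=-29.870873: f=-41.451065 → y ← -29.870873 + 0.53·(-41.451065) = -51.839938
y(2.65) ≈ -51.8399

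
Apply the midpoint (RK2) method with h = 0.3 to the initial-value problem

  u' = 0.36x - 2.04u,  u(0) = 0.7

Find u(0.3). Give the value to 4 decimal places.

Midpoint: k1 = f(x_n, u_n); k2 = f(x_n + h/2, u_n + (h/2)·k1); u_{n+1} = u_n + h·k2.
x=0.000000, u=0.700000:
  k1 = f(0.000000, 0.700000) = -1.428000
  k2 = f(0.150000, 0.485800) = -0.937032
  u ← 0.700000 + 0.3·(-0.937032) = 0.418890
u(0.3) ≈ 0.4189

0.4189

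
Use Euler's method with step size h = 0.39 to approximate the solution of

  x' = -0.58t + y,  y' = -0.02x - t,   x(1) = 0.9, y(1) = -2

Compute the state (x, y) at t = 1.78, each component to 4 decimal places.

-1.3555, -2.9383

Euler on (x,y): x_{n+1} = x_n + h·x', y_{n+1} = y_n + h·y'.
1.000000: (0.900000, -2.000000); f=(-2.580000, -1.018000) → (-0.106200, -2.397020)
1.390000: (-0.106200, -2.397020); f=(-3.203220, -1.387876) → (-1.355456, -2.938292)
(x(1.78), y(1.78)) ≈ (-1.3555, -2.9383)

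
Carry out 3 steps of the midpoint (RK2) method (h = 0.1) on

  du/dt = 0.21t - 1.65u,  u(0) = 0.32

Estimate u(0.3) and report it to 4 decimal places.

0.2037

Midpoint: k1 = f(t_n, u_n); k2 = f(t_n + h/2, u_n + (h/2)·k1); u_{n+1} = u_n + h·k2.
t=0.000000, u=0.320000:
  k1 = f(0.000000, 0.320000) = -0.528000
  k2 = f(0.050000, 0.293600) = -0.473940
  u ← 0.320000 + 0.1·(-0.473940) = 0.272606
t=0.100000, u=0.272606:
  k1 = f(0.100000, 0.272606) = -0.428800
  k2 = f(0.150000, 0.251166) = -0.382924
  u ← 0.272606 + 0.1·(-0.382924) = 0.234314
t=0.200000, u=0.234314:
  k1 = f(0.200000, 0.234314) = -0.344617
  k2 = f(0.250000, 0.217083) = -0.305687
  u ← 0.234314 + 0.1·(-0.305687) = 0.203745
u(0.3) ≈ 0.2037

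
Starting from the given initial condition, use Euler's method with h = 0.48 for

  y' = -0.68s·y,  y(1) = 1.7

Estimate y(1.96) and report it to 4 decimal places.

Euler: y_{n+1} = y_n + h·f(s_n, y_n).
s=1.000000, y=1.700000: f=-1.156000 → y ← 1.700000 + 0.48·(-1.156000) = 1.145120
s=1.480000, y=1.145120: f=-1.152449 → y ← 1.145120 + 0.48·(-1.152449) = 0.591945
y(1.96) ≈ 0.5919

0.5919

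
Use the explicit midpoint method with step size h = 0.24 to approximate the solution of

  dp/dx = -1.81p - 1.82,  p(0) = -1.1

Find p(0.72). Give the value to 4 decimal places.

-1.0327

Midpoint: k1 = f(x_n, p_n); k2 = f(x_n + h/2, p_n + (h/2)·k1); p_{n+1} = p_n + h·k2.
x=0.000000, p=-1.100000:
  k1 = f(0.000000, -1.100000) = 0.171000
  k2 = f(0.120000, -1.079480) = 0.133859
  p ← -1.100000 + 0.24·0.133859 = -1.067874
x=0.240000, p=-1.067874:
  k1 = f(0.240000, -1.067874) = 0.112852
  k2 = f(0.360000, -1.054332) = 0.088340
  p ← -1.067874 + 0.24·0.088340 = -1.046672
x=0.480000, p=-1.046672:
  k1 = f(0.480000, -1.046672) = 0.074477
  k2 = f(0.600000, -1.037735) = 0.058300
  p ← -1.046672 + 0.24·0.058300 = -1.032680
p(0.72) ≈ -1.0327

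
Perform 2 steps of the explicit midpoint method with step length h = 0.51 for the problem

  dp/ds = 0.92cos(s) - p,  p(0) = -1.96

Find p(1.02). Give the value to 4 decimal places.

-0.3122

Midpoint: k1 = f(s_n, p_n); k2 = f(s_n + h/2, p_n + (h/2)·k1); p_{n+1} = p_n + h·k2.
s=0.000000, p=-1.960000:
  k1 = f(0.000000, -1.960000) = 2.880000
  k2 = f(0.255000, -1.225600) = 2.115850
  p ← -1.960000 + 0.51·2.115850 = -0.880916
s=0.510000, p=-0.880916:
  k1 = f(0.510000, -0.880916) = 1.683841
  k2 = f(0.765000, -0.451537) = 1.115209
  p ← -0.880916 + 0.51·1.115209 = -0.312160
p(1.02) ≈ -0.3122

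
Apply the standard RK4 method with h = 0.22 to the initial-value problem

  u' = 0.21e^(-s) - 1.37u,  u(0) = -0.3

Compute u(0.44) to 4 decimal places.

-0.1093

RK4: k1 = f(s_n, u_n); k2 = f(s_n + h/2, u_n + (h/2)·k1); k3 = f(s_n + h/2, u_n + (h/2)·k2); k4 = f(s_n + h, u_n + h·k3); u_{n+1} = u_n + (h/6)·(k1 + 2k2 + 2k3 + k4).
s=0.000000, u=-0.300000:
  k1 = f(0.000000, -0.300000) = 0.621000
  k2 = f(0.110000, -0.231690) = 0.505540
  k3 = f(0.110000, -0.244391) = 0.522940
  k4 = f(0.220000, -0.184953) = 0.421915
  u ← -0.300000 + (0.22/6)·(k1 + 2k2 + 2k3 + k4) = -0.186338
s=0.220000, u=-0.186338:
  k1 = f(0.220000, -0.186338) = 0.423812
  k2 = f(0.330000, -0.139719) = 0.342388
  k3 = f(0.330000, -0.148675) = 0.354659
  k4 = f(0.440000, -0.108313) = 0.283636
  u ← -0.186338 + (0.22/6)·(k1 + 2k2 + 2k3 + k4) = -0.109281
u(0.44) ≈ -0.1093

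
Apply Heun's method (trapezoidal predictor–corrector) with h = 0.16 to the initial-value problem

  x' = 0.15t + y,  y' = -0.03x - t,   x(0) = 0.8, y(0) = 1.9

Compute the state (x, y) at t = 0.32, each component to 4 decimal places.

1.4101, 1.8382

Heun on (x,y): k1 = f(t_n, state_n); k2 = f(t_n + h, state_n + h·k1); state_{n+1} = state_n + (h/2)·(k1 + k2).
0.000000: (0.800000, 1.900000)
  k1 = (1.900000, -0.024000)
  predictor → (1.104000, 1.896160)
  k2 = (1.920160, -0.193120)
  → (1.105613, 1.882630)
0.160000: (1.105613, 1.882630)
  k1 = (1.906630, -0.193168)
  predictor → (1.410674, 1.851723)
  k2 = (1.899723, -0.362320)
  → (1.410121, 1.838191)
(x(0.32), y(0.32)) ≈ (1.4101, 1.8382)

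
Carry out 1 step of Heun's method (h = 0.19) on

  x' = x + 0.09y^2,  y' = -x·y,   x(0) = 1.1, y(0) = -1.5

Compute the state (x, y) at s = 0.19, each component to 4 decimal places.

Heun on (x,y): k1 = f(s_n, state_n); k2 = f(s_n + h, state_n + h·k1); state_{n+1} = state_n + (h/2)·(k1 + k2).
0.000000: (1.100000, -1.500000)
  k1 = (1.302500, 1.650000)
  predictor → (1.347475, -1.186500)
  k2 = (1.474175, 1.598779)
  → (1.363784, -1.191366)
(x(0.19), y(0.19)) ≈ (1.3638, -1.1914)

1.3638, -1.1914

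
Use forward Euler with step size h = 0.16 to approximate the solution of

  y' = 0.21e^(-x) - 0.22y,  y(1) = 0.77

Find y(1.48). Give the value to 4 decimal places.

0.7222

Euler: y_{n+1} = y_n + h·f(x_n, y_n).
x=1.000000, y=0.770000: f=-0.092145 → y ← 0.770000 + 0.16·(-0.092145) = 0.755257
x=1.160000, y=0.755257: f=-0.100324 → y ← 0.755257 + 0.16·(-0.100324) = 0.739205
x=1.320000, y=0.739205: f=-0.106527 → y ← 0.739205 + 0.16·(-0.106527) = 0.722161
y(1.48) ≈ 0.7222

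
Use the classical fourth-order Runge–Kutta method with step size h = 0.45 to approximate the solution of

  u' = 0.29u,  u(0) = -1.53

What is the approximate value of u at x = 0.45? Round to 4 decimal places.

-1.7433

RK4: k1 = f(x_n, u_n); k2 = f(x_n + h/2, u_n + (h/2)·k1); k3 = f(x_n + h/2, u_n + (h/2)·k2); k4 = f(x_n + h, u_n + h·k3); u_{n+1} = u_n + (h/6)·(k1 + 2k2 + 2k3 + k4).
x=0.000000, u=-1.530000:
  k1 = f(0.000000, -1.530000) = -0.443700
  k2 = f(0.225000, -1.629833) = -0.472651
  k3 = f(0.225000, -1.636347) = -0.474541
  k4 = f(0.450000, -1.743543) = -0.505628
  u ← -1.530000 + (0.45/6)·(k1 + 2k2 + 2k3 + k4) = -1.743278
u(0.45) ≈ -1.7433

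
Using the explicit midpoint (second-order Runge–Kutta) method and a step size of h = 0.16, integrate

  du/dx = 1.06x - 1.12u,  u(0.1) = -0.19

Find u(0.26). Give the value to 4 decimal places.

-0.1300

Midpoint: k1 = f(x_n, u_n); k2 = f(x_n + h/2, u_n + (h/2)·k1); u_{n+1} = u_n + h·k2.
x=0.100000, u=-0.190000:
  k1 = f(0.100000, -0.190000) = 0.318800
  k2 = f(0.180000, -0.164496) = 0.375036
  u ← -0.190000 + 0.16·0.375036 = -0.129994
u(0.26) ≈ -0.1300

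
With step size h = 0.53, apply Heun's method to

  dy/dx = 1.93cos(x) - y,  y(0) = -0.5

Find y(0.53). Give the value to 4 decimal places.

Heun: k1 = f(x_n, y_n); k2 = f(x_n + h, y_n + h·k1); y_{n+1} = y_n + (h/2)·(k1 + k2).
x=0.000000, y=-0.500000:
  k1 = f(0.000000, -0.500000) = 2.430000
  k2 = f(0.530000, 0.787900) = 0.877318
  y ← -0.500000 + (0.53/2)·(2.430000 + 0.877318) = 0.376439
y(0.53) ≈ 0.3764

0.3764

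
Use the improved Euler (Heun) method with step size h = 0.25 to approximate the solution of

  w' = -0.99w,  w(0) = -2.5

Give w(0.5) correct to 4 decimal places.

Heun: k1 = f(t_n, w_n); k2 = f(t_n + h, w_n + h·k1); w_{n+1} = w_n + (h/2)·(k1 + k2).
t=0.000000, w=-2.500000:
  k1 = f(0.000000, -2.500000) = 2.475000
  k2 = f(0.250000, -1.881250) = 1.862437
  w ← -2.500000 + (0.25/2)·(2.475000 + 1.862437) = -1.957820
t=0.250000, w=-1.957820:
  k1 = f(0.250000, -1.957820) = 1.938242
  k2 = f(0.500000, -1.473260) = 1.458527
  w ← -1.957820 + (0.25/2)·(1.938242 + 1.458527) = -1.533224
w(0.5) ≈ -1.5332

-1.5332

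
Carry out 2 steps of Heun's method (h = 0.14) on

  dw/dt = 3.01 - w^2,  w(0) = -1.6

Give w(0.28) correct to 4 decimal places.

-1.4066

Heun: k1 = f(t_n, w_n); k2 = f(t_n + h, w_n + h·k1); w_{n+1} = w_n + (h/2)·(k1 + k2).
t=0.000000, w=-1.600000:
  k1 = f(0.000000, -1.600000) = 0.450000
  k2 = f(0.140000, -1.537000) = 0.647631
  w ← -1.600000 + (0.14/2)·(0.450000 + 0.647631) = -1.523166
t=0.140000, w=-1.523166:
  k1 = f(0.140000, -1.523166) = 0.689966
  k2 = f(0.280000, -1.426571) = 0.974896
  w ← -1.523166 + (0.14/2)·(0.689966 + 0.974896) = -1.406625
w(0.28) ≈ -1.4066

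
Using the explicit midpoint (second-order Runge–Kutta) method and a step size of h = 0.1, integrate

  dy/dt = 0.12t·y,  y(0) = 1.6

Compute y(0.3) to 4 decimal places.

Midpoint: k1 = f(t_n, y_n); k2 = f(t_n + h/2, y_n + (h/2)·k1); y_{n+1} = y_n + h·k2.
t=0.000000, y=1.600000:
  k1 = f(0.000000, 1.600000) = 0.000000
  k2 = f(0.050000, 1.600000) = 0.009600
  y ← 1.600000 + 0.1·0.009600 = 1.600960
t=0.100000, y=1.600960:
  k1 = f(0.100000, 1.600960) = 0.019212
  k2 = f(0.150000, 1.601921) = 0.028835
  y ← 1.600960 + 0.1·0.028835 = 1.603843
t=0.200000, y=1.603843:
  k1 = f(0.200000, 1.603843) = 0.038492
  k2 = f(0.250000, 1.605768) = 0.048173
  y ← 1.603843 + 0.1·0.048173 = 1.608661
y(0.3) ≈ 1.6087

1.6087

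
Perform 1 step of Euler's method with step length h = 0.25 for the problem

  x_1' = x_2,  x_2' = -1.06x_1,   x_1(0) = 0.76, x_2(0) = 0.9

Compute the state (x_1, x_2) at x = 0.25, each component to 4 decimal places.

Euler on (x_1,x_2): x_1_{n+1} = x_1_n + h·x_1', x_2_{n+1} = x_2_n + h·x_2'.
0.000000: (0.760000, 0.900000); f=(0.900000, -0.805600) → (0.985000, 0.698600)
(x_1(0.25), x_2(0.25)) ≈ (0.9850, 0.6986)

0.9850, 0.6986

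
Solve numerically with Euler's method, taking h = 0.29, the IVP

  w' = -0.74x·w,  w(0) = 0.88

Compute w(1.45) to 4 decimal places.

Euler: w_{n+1} = w_n + h·f(x_n, w_n).
x=0.000000, w=0.880000: f=0.000000 → w ← 0.880000 + 0.29·0.000000 = 0.880000
x=0.290000, w=0.880000: f=-0.188848 → w ← 0.880000 + 0.29·(-0.188848) = 0.825234
x=0.580000, w=0.825234: f=-0.354190 → w ← 0.825234 + 0.29·(-0.354190) = 0.722519
x=0.870000, w=0.722519: f=-0.465158 → w ← 0.722519 + 0.29·(-0.465158) = 0.587623
x=1.160000, w=0.587623: f=-0.504416 → w ← 0.587623 + 0.29·(-0.504416) = 0.441343
w(1.45) ≈ 0.4413

0.4413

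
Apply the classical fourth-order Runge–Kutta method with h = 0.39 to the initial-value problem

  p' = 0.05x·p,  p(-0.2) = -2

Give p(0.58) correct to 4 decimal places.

RK4: k1 = f(x_n, p_n); k2 = f(x_n + h/2, p_n + (h/2)·k1); k3 = f(x_n + h/2, p_n + (h/2)·k2); k4 = f(x_n + h, p_n + h·k3); p_{n+1} = p_n + (h/6)·(k1 + 2k2 + 2k3 + k4).
x=-0.200000, p=-2.000000:
  k1 = f(-0.200000, -2.000000) = 0.020000
  k2 = f(-0.005000, -1.996100) = 0.000499
  k3 = f(-0.005000, -1.999903) = 0.000500
  k4 = f(0.190000, -1.999805) = -0.018998
  p ← -2.000000 + (0.39/6)·(k1 + 2k2 + 2k3 + k4) = -1.999805
x=0.190000, p=-1.999805:
  k1 = f(0.190000, -1.999805) = -0.018998
  k2 = f(0.385000, -2.003510) = -0.038568
  k3 = f(0.385000, -2.007326) = -0.038641
  k4 = f(0.580000, -2.014875) = -0.058431
  p ← -1.999805 + (0.39/6)·(k1 + 2k2 + 2k3 + k4) = -2.014875
p(0.58) ≈ -2.0149

-2.0149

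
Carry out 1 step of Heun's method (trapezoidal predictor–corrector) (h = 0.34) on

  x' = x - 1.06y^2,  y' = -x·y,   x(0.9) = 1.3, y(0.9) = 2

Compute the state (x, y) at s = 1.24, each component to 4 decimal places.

0.6268, 1.5010

Heun on (x,y): k1 = f(s_n, state_n); k2 = f(s_n + h, state_n + h·k1); state_{n+1} = state_n + (h/2)·(k1 + k2).
0.900000: (1.300000, 2.000000)
  k1 = (-2.940000, -2.600000)
  predictor → (0.300400, 1.116000)
  k2 = (-1.019783, -0.335246)
  → (0.626837, 1.501008)
(x(1.24), y(1.24)) ≈ (0.6268, 1.5010)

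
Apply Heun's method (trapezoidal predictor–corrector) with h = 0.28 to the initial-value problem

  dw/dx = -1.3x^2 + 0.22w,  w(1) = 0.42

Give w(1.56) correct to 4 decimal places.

Heun: k1 = f(x_n, w_n); k2 = f(x_n + h, w_n + h·k1); w_{n+1} = w_n + (h/2)·(k1 + k2).
x=1.000000, w=0.420000:
  k1 = f(1.000000, 0.420000) = -1.207600
  k2 = f(1.280000, 0.081872) = -2.111908
  w ← 0.420000 + (0.28/2)·(-1.207600 + (-2.111908)) = -0.044731
x=1.280000, w=-0.044731:
  k1 = f(1.280000, -0.044731) = -2.139761
  k2 = f(1.560000, -0.643864) = -3.305330
  w ← -0.044731 + (0.28/2)·(-2.139761 + (-3.305330)) = -0.807044
w(1.56) ≈ -0.8070

-0.8070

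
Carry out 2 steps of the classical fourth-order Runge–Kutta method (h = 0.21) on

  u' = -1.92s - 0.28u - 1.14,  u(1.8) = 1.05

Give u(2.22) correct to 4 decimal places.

RK4: k1 = f(s_n, u_n); k2 = f(s_n + h/2, u_n + (h/2)·k1); k3 = f(s_n + h/2, u_n + (h/2)·k2); k4 = f(s_n + h, u_n + h·k3); u_{n+1} = u_n + (h/6)·(k1 + 2k2 + 2k3 + k4).
s=1.800000, u=1.050000:
  k1 = f(1.800000, 1.050000) = -4.890000
  k2 = f(1.905000, 0.536550) = -4.947834
  k3 = f(1.905000, 0.530477) = -4.946134
  k4 = f(2.010000, 0.011312) = -5.002367
  u ← 1.050000 + (0.21/6)·(k1 + 2k2 + 2k3 + k4) = 0.011189
s=2.010000, u=0.011189:
  k1 = f(2.010000, 0.011189) = -5.002333
  k2 = f(2.115000, -0.514056) = -5.056864
  k3 = f(2.115000, -0.519781) = -5.055261
  k4 = f(2.220000, -1.050415) = -5.108284
  u ← 0.011189 + (0.21/6)·(k1 + 2k2 + 2k3 + k4) = -1.050531
u(2.22) ≈ -1.0505

-1.0505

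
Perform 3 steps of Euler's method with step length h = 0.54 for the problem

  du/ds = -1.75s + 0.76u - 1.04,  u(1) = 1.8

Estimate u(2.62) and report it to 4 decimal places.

-3.3187

Euler: u_{n+1} = u_n + h·f(s_n, u_n).
s=1.000000, u=1.800000: f=-1.422000 → u ← 1.800000 + 0.54·(-1.422000) = 1.032120
s=1.540000, u=1.032120: f=-2.950589 → u ← 1.032120 + 0.54·(-2.950589) = -0.561198
s=2.080000, u=-0.561198: f=-5.106510 → u ← -0.561198 + 0.54·(-5.106510) = -3.318714
u(2.62) ≈ -3.3187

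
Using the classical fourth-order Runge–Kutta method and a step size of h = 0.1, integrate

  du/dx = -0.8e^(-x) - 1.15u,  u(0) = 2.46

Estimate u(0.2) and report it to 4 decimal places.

1.8255

RK4: k1 = f(x_n, u_n); k2 = f(x_n + h/2, u_n + (h/2)·k1); k3 = f(x_n + h/2, u_n + (h/2)·k2); k4 = f(x_n + h, u_n + h·k3); u_{n+1} = u_n + (h/6)·(k1 + 2k2 + 2k3 + k4).
x=0.000000, u=2.460000:
  k1 = f(0.000000, 2.460000) = -3.629000
  k2 = f(0.050000, 2.278550) = -3.381316
  k3 = f(0.050000, 2.290934) = -3.395558
  k4 = f(0.100000, 2.120444) = -3.162381
  u ← 2.460000 + (0.1/6)·(k1 + 2k2 + 2k3 + k4) = 2.120915
x=0.100000, u=2.120915:
  k1 = f(0.100000, 2.120915) = -3.162922
  k2 = f(0.150000, 1.962768) = -2.945750
  k3 = f(0.150000, 1.973627) = -2.958237
  k4 = f(0.200000, 1.825091) = -2.753839
  u ← 2.120915 + (0.1/6)·(k1 + 2k2 + 2k3 + k4) = 1.825502
u(0.2) ≈ 1.8255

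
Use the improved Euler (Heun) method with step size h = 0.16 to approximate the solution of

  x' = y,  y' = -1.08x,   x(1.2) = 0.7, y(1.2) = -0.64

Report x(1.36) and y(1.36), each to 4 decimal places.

0.5879, -0.7521

Heun on (x,y): k1 = f(t_n, state_n); k2 = f(t_n + h, state_n + h·k1); state_{n+1} = state_n + (h/2)·(k1 + k2).
1.200000: (0.700000, -0.640000)
  k1 = (-0.640000, -0.756000)
  predictor → (0.597600, -0.760960)
  k2 = (-0.760960, -0.645408)
  → (0.587923, -0.752113)
(x(1.36), y(1.36)) ≈ (0.5879, -0.7521)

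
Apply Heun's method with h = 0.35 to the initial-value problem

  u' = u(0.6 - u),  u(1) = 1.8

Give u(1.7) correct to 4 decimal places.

Heun: k1 = f(t_n, u_n); k2 = f(t_n + h, u_n + h·k1); u_{n+1} = u_n + (h/2)·(k1 + k2).
t=1.000000, u=1.800000:
  k1 = f(1.000000, 1.800000) = -2.160000
  k2 = f(1.350000, 1.044000) = -0.463536
  u ← 1.800000 + (0.35/2)·(-2.160000 + (-0.463536)) = 1.340881
t=1.350000, u=1.340881:
  k1 = f(1.350000, 1.340881) = -0.993434
  k2 = f(1.700000, 0.993179) = -0.390498
  u ← 1.340881 + (0.35/2)·(-0.993434 + (-0.390498)) = 1.098693
u(1.7) ≈ 1.0987

1.0987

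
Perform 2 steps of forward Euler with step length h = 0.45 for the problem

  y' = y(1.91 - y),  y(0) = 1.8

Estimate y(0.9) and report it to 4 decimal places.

1.9069

Euler: y_{n+1} = y_n + h·f(s_n, y_n).
s=0.000000, y=1.800000: f=0.198000 → y ← 1.800000 + 0.45·0.198000 = 1.889100
s=0.450000, y=1.889100: f=0.039482 → y ← 1.889100 + 0.45·0.039482 = 1.906867
y(0.9) ≈ 1.9069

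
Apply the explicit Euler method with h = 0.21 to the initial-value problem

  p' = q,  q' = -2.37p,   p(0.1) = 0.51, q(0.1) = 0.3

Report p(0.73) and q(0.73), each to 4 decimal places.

0.5325, -0.5290

Euler on (p,q): p_{n+1} = p_n + h·p', q_{n+1} = q_n + h·q'.
0.100000: (0.510000, 0.300000); f=(0.300000, -1.208700) → (0.573000, 0.046173)
0.310000: (0.573000, 0.046173); f=(0.046173, -1.358010) → (0.582696, -0.239009)
0.520000: (0.582696, -0.239009); f=(-0.239009, -1.380990) → (0.532504, -0.529017)
(p(0.73), q(0.73)) ≈ (0.5325, -0.5290)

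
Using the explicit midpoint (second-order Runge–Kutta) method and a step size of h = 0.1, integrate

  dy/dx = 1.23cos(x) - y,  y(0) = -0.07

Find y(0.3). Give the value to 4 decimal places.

Midpoint: k1 = f(x_n, y_n); k2 = f(x_n + h/2, y_n + (h/2)·k1); y_{n+1} = y_n + h·k2.
x=0.000000, y=-0.070000:
  k1 = f(0.000000, -0.070000) = 1.300000
  k2 = f(0.050000, -0.005000) = 1.233463
  y ← -0.070000 + 0.1·1.233463 = 0.053346
x=0.100000, y=0.053346:
  k1 = f(0.100000, 0.053346) = 1.170509
  k2 = f(0.150000, 0.111872) = 1.104317
  y ← 0.053346 + 0.1·1.104317 = 0.163778
x=0.200000, y=0.163778:
  k1 = f(0.200000, 0.163778) = 1.041704
  k2 = f(0.250000, 0.215863) = 0.975899
  y ← 0.163778 + 0.1·0.975899 = 0.261368
y(0.3) ≈ 0.2614

0.2614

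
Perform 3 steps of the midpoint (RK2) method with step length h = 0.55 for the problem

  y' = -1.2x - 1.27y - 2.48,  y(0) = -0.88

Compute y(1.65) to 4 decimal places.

Midpoint: k1 = f(x_n, y_n); k2 = f(x_n + h/2, y_n + (h/2)·k1); y_{n+1} = y_n + h·k2.
x=0.000000, y=-0.880000:
  k1 = f(0.000000, -0.880000) = -1.362400
  k2 = f(0.275000, -1.254660) = -1.216582
  y ← -0.880000 + 0.55·(-1.216582) = -1.549120
x=0.550000, y=-1.549120:
  k1 = f(0.550000, -1.549120) = -1.172618
  k2 = f(0.825000, -1.871590) = -1.093081
  y ← -1.549120 + 0.55·(-1.093081) = -2.150314
x=1.100000, y=-2.150314:
  k1 = f(1.100000, -2.150314) = -1.069101
  k2 = f(1.375000, -2.444317) = -1.025717
  y ← -2.150314 + 0.55·(-1.025717) = -2.714459
y(1.65) ≈ -2.7145

-2.7145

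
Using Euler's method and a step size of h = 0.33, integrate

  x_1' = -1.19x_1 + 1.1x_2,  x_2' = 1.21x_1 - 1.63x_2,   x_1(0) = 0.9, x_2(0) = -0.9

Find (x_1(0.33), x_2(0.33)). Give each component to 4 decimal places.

Euler on (x_1,x_2): x_1_{n+1} = x_1_n + h·x_1', x_2_{n+1} = x_2_n + h·x_2'.
0.000000: (0.900000, -0.900000); f=(-2.061000, 2.556000) → (0.219870, -0.056520)
(x_1(0.33), x_2(0.33)) ≈ (0.2199, -0.0565)

0.2199, -0.0565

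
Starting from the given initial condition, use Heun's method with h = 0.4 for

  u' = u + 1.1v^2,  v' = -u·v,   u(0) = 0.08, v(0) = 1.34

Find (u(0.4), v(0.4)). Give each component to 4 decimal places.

1.0416, 1.0845

Heun on (u,v): k1 = f(s_n, state_n); k2 = f(s_n + h, state_n + h·k1); state_{n+1} = state_n + (h/2)·(k1 + k2).
0.000000: (0.080000, 1.340000)
  k1 = (2.055160, -0.107200)
  predictor → (0.902064, 1.297120)
  k2 = (2.752836, -1.170085)
  → (1.041599, 1.084543)
(u(0.4), v(0.4)) ≈ (1.0416, 1.0845)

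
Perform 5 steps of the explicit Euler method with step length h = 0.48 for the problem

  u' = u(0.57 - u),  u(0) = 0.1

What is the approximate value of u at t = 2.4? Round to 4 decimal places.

Euler: u_{n+1} = u_n + h·f(t_n, u_n).
t=0.000000, u=0.100000: f=0.047000 → u ← 0.100000 + 0.48·0.047000 = 0.122560
t=0.480000, u=0.122560: f=0.054838 → u ← 0.122560 + 0.48·0.054838 = 0.148882
t=0.960000, u=0.148882: f=0.062697 → u ← 0.148882 + 0.48·0.062697 = 0.178977
t=1.440000, u=0.178977: f=0.069984 → u ← 0.178977 + 0.48·0.069984 = 0.212569
t=1.920000, u=0.212569: f=0.075979 → u ← 0.212569 + 0.48·0.075979 = 0.249039
u(2.4) ≈ 0.2490

0.2490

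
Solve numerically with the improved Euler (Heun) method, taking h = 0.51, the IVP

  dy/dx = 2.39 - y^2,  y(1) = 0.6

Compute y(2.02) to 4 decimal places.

1.2425

Heun: k1 = f(x_n, y_n); k2 = f(x_n + h, y_n + h·k1); y_{n+1} = y_n + (h/2)·(k1 + k2).
x=1.000000, y=0.600000:
  k1 = f(1.000000, 0.600000) = 2.030000
  k2 = f(1.510000, 1.635300) = -0.284206
  y ← 0.600000 + (0.51/2)·(2.030000 + (-0.284206)) = 1.045177
x=1.510000, y=1.045177:
  k1 = f(1.510000, 1.045177) = 1.297604
  k2 = f(2.020000, 1.706956) = -0.523697
  y ← 1.045177 + (0.51/2)·(1.297604 + (-0.523697)) = 1.242524
y(2.02) ≈ 1.2425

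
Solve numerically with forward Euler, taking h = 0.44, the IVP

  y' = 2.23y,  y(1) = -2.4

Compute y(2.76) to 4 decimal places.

Euler: y_{n+1} = y_n + h·f(t_n, y_n).
t=1.000000, y=-2.400000: f=-5.352000 → y ← -2.400000 + 0.44·(-5.352000) = -4.754880
t=1.440000, y=-4.754880: f=-10.603382 → y ← -4.754880 + 0.44·(-10.603382) = -9.420368
t=1.880000, y=-9.420368: f=-21.007421 → y ← -9.420368 + 0.44·(-21.007421) = -18.663634
t=2.320000, y=-18.663634: f=-41.619903 → y ← -18.663634 + 0.44·(-41.619903) = -36.976391
y(2.76) ≈ -36.9764

-36.9764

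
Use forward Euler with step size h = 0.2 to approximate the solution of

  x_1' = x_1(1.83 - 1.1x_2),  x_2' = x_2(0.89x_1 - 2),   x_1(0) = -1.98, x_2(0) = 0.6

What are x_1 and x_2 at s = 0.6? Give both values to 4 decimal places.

Euler on (x_1,x_2): x_1_{n+1} = x_1_n + h·x_1', x_2_{n+1} = x_2_n + h·x_2'.
0.000000: (-1.980000, 0.600000); f=(-2.316600, -2.257320) → (-2.443320, 0.148536)
0.200000: (-2.443320, 0.148536); f=(-4.072063, -0.620072) → (-3.257733, 0.024522)
0.400000: (-3.257733, 0.024522); f=(-5.873777, -0.120141) → (-4.432488, 0.000493)
(x_1(0.6), x_2(0.6)) ≈ (-4.4325, 0.0005)

-4.4325, 0.0005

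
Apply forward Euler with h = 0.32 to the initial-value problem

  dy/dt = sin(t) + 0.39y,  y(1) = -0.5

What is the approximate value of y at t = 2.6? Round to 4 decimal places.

0.9517

Euler: y_{n+1} = y_n + h·f(t_n, y_n).
t=1.000000, y=-0.500000: f=0.646471 → y ← -0.500000 + 0.32·0.646471 = -0.293129
t=1.320000, y=-0.293129: f=0.854395 → y ← -0.293129 + 0.32·0.854395 = -0.019723
t=1.640000, y=-0.019723: f=0.989914 → y ← -0.019723 + 0.32·0.989914 = 0.297050
t=1.960000, y=0.297050: f=1.041061 → y ← 0.297050 + 0.32·1.041061 = 0.630189
t=2.280000, y=0.630189: f=1.004654 → y ← 0.630189 + 0.32·1.004654 = 0.951679
y(2.6) ≈ 0.9517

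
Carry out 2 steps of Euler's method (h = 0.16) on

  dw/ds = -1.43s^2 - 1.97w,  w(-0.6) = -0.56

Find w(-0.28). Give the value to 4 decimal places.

-0.3633

Euler: w_{n+1} = w_n + h·f(s_n, w_n).
s=-0.600000, w=-0.560000: f=0.588400 → w ← -0.560000 + 0.16·0.588400 = -0.465856
s=-0.440000, w=-0.465856: f=0.640888 → w ← -0.465856 + 0.16·0.640888 = -0.363314
w(-0.28) ≈ -0.3633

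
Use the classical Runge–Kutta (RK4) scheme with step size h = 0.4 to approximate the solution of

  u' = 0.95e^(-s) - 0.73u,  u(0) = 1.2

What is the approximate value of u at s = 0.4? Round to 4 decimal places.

1.1651

RK4: k1 = f(s_n, u_n); k2 = f(s_n + h/2, u_n + (h/2)·k1); k3 = f(s_n + h/2, u_n + (h/2)·k2); k4 = f(s_n + h, u_n + h·k3); u_{n+1} = u_n + (h/6)·(k1 + 2k2 + 2k3 + k4).
s=0.000000, u=1.200000:
  k1 = f(0.000000, 1.200000) = 0.074000
  k2 = f(0.200000, 1.214800) = -0.109010
  k3 = f(0.200000, 1.178198) = -0.082290
  k4 = f(0.400000, 1.167084) = -0.215167
  u ← 1.200000 + (0.4/6)·(k1 + 2k2 + 2k3 + k4) = 1.165082
u(0.4) ≈ 1.1651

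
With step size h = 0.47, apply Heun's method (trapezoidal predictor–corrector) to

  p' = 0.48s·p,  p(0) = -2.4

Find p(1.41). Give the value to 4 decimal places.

-3.8414

Heun: k1 = f(s_n, p_n); k2 = f(s_n + h, p_n + h·k1); p_{n+1} = p_n + (h/2)·(k1 + k2).
s=0.000000, p=-2.400000:
  k1 = f(0.000000, -2.400000) = 0.000000
  k2 = f(0.470000, -2.400000) = -0.541440
  p ← -2.400000 + (0.47/2)·(0.000000 + (-0.541440)) = -2.527238
s=0.470000, p=-2.527238:
  k1 = f(0.470000, -2.527238) = -0.570145
  k2 = f(0.940000, -2.795207) = -1.261197
  p ← -2.527238 + (0.47/2)·(-0.570145 + (-1.261197)) = -2.957604
s=0.940000, p=-2.957604:
  k1 = f(0.940000, -2.957604) = -1.334471
  k2 = f(1.410000, -3.584805) = -2.426196
  p ← -2.957604 + (0.47/2)·(-1.334471 + (-2.426196)) = -3.841361
p(1.41) ≈ -3.8414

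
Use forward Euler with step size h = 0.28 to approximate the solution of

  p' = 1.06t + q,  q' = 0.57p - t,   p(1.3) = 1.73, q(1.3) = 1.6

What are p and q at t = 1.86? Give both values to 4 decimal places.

3.4562, 1.4789

Euler on (p,q): p_{n+1} = p_n + h·p', q_{n+1} = q_n + h·q'.
1.300000: (1.730000, 1.600000); f=(2.978000, -0.313900) → (2.563840, 1.512108)
1.580000: (2.563840, 1.512108); f=(3.186908, -0.118611) → (3.456174, 1.478897)
(p(1.86), q(1.86)) ≈ (3.4562, 1.4789)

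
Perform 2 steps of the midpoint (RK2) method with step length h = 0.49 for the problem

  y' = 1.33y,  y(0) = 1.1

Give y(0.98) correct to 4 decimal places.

3.8222

Midpoint: k1 = f(s_n, y_n); k2 = f(s_n + h/2, y_n + (h/2)·k1); y_{n+1} = y_n + h·k2.
s=0.000000, y=1.100000:
  k1 = f(0.000000, 1.100000) = 1.463000
  k2 = f(0.245000, 1.458435) = 1.939719
  y ← 1.100000 + 0.49·1.939719 = 2.050462
s=0.490000, y=2.050462:
  k1 = f(0.490000, 2.050462) = 2.727115
  k2 = f(0.735000, 2.718605) = 3.615745
  y ← 2.050462 + 0.49·3.615745 = 3.822177
y(0.98) ≈ 3.8222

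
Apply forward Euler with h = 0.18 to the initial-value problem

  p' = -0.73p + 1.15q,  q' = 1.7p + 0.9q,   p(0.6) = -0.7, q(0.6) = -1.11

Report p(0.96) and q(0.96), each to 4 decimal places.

-1.0390, -2.0040

Euler on (p,q): p_{n+1} = p_n + h·p', q_{n+1} = q_n + h·q'.
0.600000: (-0.700000, -1.110000); f=(-0.765500, -2.189000) → (-0.837790, -1.504020)
0.780000: (-0.837790, -1.504020); f=(-1.118036, -2.777861) → (-1.039037, -2.004035)
(p(0.96), q(0.96)) ≈ (-1.0390, -2.0040)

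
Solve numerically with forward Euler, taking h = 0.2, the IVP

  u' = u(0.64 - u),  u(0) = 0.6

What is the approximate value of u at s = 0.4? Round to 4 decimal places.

0.6091

Euler: u_{n+1} = u_n + h·f(s_n, u_n).
s=0.000000, u=0.600000: f=0.024000 → u ← 0.600000 + 0.2·0.024000 = 0.604800
s=0.200000, u=0.604800: f=0.021289 → u ← 0.604800 + 0.2·0.021289 = 0.609058
u(0.4) ≈ 0.6091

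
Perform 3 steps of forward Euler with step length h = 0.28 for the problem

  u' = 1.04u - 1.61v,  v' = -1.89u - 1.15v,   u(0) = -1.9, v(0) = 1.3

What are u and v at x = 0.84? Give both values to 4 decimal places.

-7.4672, 4.4848

Euler on (u,v): u_{n+1} = u_n + h·u', v_{n+1} = v_n + h·v'.
0.000000: (-1.900000, 1.300000); f=(-4.069000, 2.096000) → (-3.039320, 1.886880)
0.280000: (-3.039320, 1.886880); f=(-6.198770, 3.574403) → (-4.774975, 2.887713)
0.560000: (-4.774975, 2.887713); f=(-9.615192, 5.703834) → (-7.467229, 4.484786)
(u(0.84), v(0.84)) ≈ (-7.4672, 4.4848)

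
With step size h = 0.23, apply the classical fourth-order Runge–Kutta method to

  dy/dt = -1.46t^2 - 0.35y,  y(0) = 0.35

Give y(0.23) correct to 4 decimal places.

RK4: k1 = f(t_n, y_n); k2 = f(t_n + h/2, y_n + (h/2)·k1); k3 = f(t_n + h/2, y_n + (h/2)·k2); k4 = f(t_n + h, y_n + h·k3); y_{n+1} = y_n + (h/6)·(k1 + 2k2 + 2k3 + k4).
t=0.000000, y=0.350000:
  k1 = f(0.000000, 0.350000) = -0.122500
  k2 = f(0.115000, 0.335913) = -0.136878
  k3 = f(0.115000, 0.334259) = -0.136299
  k4 = f(0.230000, 0.318651) = -0.188762
  y ← 0.350000 + (0.23/6)·(k1 + 2k2 + 2k3 + k4) = 0.317125
y(0.23) ≈ 0.3171

0.3171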